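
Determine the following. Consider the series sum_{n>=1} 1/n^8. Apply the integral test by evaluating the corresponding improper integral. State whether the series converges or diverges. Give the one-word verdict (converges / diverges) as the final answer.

Let f(x) = x^(-8). Then f is positive, continuous, and decreasing on [1, infinity), so the integral test applies.
Compute the improper integral int_{1}^infinity f(x) dx:
  antiderivative F(x) = -1/(7*x^7).
  As x -> infinity, F(x) -> 0 (since p = 8 > 1).
  So int = F(infinity) - F(1) = 0 - (-1/7) = 1/7.
  Finite, so by the integral test, the series converges.

converges


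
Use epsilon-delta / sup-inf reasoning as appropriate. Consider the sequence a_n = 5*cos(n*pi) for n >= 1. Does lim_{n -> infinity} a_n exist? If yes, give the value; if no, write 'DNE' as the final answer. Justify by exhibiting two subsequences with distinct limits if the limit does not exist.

Examine the behaviour of a_n along subsequences.
cos(n*pi) = (-1)^n, so a_n = 5*(-1)^n. a_{2k} = 5 -> 5. a_{2k+1} = -5 -> -5.
Since these two subsequential limits are 5 and -5, distinct, the full sequence cannot converge (a convergent sequence has all subsequences tending to the same limit). So lim a_n does not exist.

DNE


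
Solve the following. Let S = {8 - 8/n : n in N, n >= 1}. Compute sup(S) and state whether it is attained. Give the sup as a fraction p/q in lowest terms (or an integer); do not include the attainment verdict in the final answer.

Analysis:
- Values: 0, 4, 16/3, 6, ... strictly increasing.
- Minimum is 0 (n=1); inf = 0 (attained).
- 8 - 8/n -> 8 from below; sup = 8, not attained.
Conclusion: sup(S) = 8, not attained in S.

8


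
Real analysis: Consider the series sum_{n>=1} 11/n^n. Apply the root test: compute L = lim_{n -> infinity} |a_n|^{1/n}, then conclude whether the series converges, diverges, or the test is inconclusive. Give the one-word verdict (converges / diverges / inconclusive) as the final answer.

Let a_n denote the general term. Form |a_n|^(1/n) and simplify:
|a_n|^(1/n) = 11^(1/n)/n
Take the limit as n -> infinity: L = 0.
Since L = 0 < 1, the root test implies convergence.

converges


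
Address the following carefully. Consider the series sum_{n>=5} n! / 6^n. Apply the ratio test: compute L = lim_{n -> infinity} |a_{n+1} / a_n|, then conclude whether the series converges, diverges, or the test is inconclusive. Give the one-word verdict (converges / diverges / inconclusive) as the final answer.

Let a_n denote the general term. Form the ratio a_{n+1}/a_n and simplify:
a_{n+1}/a_n = n/6 + 1/6
Take the limit as n -> infinity: L = infinity.
Since L = infinity > 1 (or L = infinity), the ratio test implies the series diverges.

diverges


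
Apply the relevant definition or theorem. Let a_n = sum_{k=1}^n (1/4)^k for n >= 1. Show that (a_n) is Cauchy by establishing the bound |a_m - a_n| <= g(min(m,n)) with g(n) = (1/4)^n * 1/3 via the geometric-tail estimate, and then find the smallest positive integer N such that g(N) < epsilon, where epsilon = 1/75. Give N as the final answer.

For m > n >= 1: |a_m - a_n| = sum_{k=n+1}^m (1/4)^k < sum_{k=n+1}^infinity (1/4)^k = (1/4)^(n+1) / (1 - 1/4) = (1/4)^n * (1/4) * (4/3) = (1/4)^n * 1/3.
So g(n) = (1/4)^n / 3. Since g(n) -> 0, (a_n) is Cauchy.
Now solve g(N) < 1/75: (1/4)^N / 3 < 1/75 <=> 4^N > 1 / (3 * 1/75) = 25.
Check powers of 4: 4^2 = 16 <= 25, 4^3 = 64 > 25.
So the smallest such N is 3. Check: g(3) = 1/(3 * 64) = 1/192 < 1/75.

3


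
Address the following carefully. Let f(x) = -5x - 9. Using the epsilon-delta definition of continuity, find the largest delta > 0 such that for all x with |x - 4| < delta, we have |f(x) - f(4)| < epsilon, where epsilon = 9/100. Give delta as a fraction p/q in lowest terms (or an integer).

We compute f(4) = -5*(4) - 9 = -29.
|f(x) - f(4)| = |-5x - 9 - (-29)| = |-5(x - 4)| = 5|x - 4|.
We need 5|x - 4| < 9/100, i.e. |x - 4| < 9/100 / 5 = 9/500.
So any delta <= 9/500 works. Conversely, if delta > 9/500, then x = 4 + 9/500 satisfies |x - 4| = 9/500 < delta but |f(x) - f(4)| = 5 * 9/500 = 9/100, which is not < 9/100; so no larger delta works.
Hence the largest such delta is 9/500.

9/500


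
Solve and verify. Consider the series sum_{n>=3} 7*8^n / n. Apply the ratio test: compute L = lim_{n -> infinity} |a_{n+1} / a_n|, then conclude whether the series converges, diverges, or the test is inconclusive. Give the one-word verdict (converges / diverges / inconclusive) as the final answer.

Let a_n denote the general term. Form the ratio a_{n+1}/a_n and simplify:
a_{n+1}/a_n = 8*n/(n + 1)
Take the limit as n -> infinity: L = 8.
Since L = 8 > 1 (or L = infinity), the ratio test implies the series diverges.

diverges


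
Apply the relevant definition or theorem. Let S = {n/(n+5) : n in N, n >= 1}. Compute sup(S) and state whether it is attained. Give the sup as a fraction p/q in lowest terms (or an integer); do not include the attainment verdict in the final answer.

Analysis:
- Values: 1/6, 2/7, 3/8, 4/9, ... strictly increasing.
- Minimum is 1/6 (n=1); inf = 1/6 (attained).
- n/(n+5) = 1 - 5/(n+5) -> 1 from below as n -> infinity, and never equals 1.
- So sup = 1 (not attained).
Conclusion: sup(S) = 1, not attained in S.

1


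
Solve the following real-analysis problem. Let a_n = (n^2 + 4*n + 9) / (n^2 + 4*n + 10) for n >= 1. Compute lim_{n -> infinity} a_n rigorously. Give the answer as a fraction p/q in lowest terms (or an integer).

Divide numerator and denominator by n^2, the highest power:
numerator / n^2 = 1 + 4/n + 9/n^2
denominator / n^2 = 1 + 4/n + 10/n^2
As n -> infinity, all terms of the form c/n^k (k >= 1) tend to 0.
So numerator / n^2 -> 1 and denominator / n^2 -> 1.
Therefore lim a_n = 1.

1


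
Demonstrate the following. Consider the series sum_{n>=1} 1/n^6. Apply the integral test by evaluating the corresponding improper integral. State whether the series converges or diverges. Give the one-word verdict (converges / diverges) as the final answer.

Let f(x) = x^(-6). Then f is positive, continuous, and decreasing on [1, infinity), so the integral test applies.
Compute the improper integral int_{1}^infinity f(x) dx:
  antiderivative F(x) = -1/(5*x^5).
  As x -> infinity, F(x) -> 0 (since p = 6 > 1).
  So int = F(infinity) - F(1) = 0 - (-1/5) = 1/5.
  Finite, so by the integral test, the series converges.

converges


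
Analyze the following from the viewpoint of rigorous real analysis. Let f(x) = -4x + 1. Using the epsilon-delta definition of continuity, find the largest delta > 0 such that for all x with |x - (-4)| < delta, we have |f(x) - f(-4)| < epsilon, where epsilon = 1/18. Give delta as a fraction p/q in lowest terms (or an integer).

We compute f(-4) = -4*(-4) + 1 = 17.
|f(x) - f(-4)| = |-4x + 1 - (17)| = |-4(x - (-4))| = 4|x - (-4)|.
We need 4|x - (-4)| < 1/18, i.e. |x - (-4)| < 1/18 / 4 = 1/72.
So any delta <= 1/72 works. Conversely, if delta > 1/72, then x = -4 + 1/72 satisfies |x - (-4)| = 1/72 < delta but |f(x) - f(-4)| = 4 * 1/72 = 1/18, which is not < 1/18; so no larger delta works.
Hence the largest such delta is 1/72.

1/72


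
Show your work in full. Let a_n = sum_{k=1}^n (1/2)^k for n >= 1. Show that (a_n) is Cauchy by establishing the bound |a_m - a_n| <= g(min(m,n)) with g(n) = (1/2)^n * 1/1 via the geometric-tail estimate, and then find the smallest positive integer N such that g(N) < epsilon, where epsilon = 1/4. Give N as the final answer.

For m > n >= 1: |a_m - a_n| = sum_{k=n+1}^m (1/2)^k < sum_{k=n+1}^infinity (1/2)^k = (1/2)^(n+1) / (1 - 1/2) = (1/2)^n * (1/2) * (2/1) = (1/2)^n * 1/1.
So g(n) = (1/2)^n / 1. Since g(n) -> 0, (a_n) is Cauchy.
Now solve g(N) < 1/4: (1/2)^N / 1 < 1/4 <=> 2^N > 1 / (1 * 1/4) = 4.
Check powers of 2: 2^2 = 4 <= 4, 2^3 = 8 > 4.
So the smallest such N is 3. Check: g(3) = 1/(1 * 8) = 1/8 < 1/4.

3


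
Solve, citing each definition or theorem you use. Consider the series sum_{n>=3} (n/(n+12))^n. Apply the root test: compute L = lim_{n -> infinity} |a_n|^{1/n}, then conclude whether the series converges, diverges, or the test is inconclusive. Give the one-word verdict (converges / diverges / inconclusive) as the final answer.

Let a_n denote the general term. Form |a_n|^(1/n) and simplify:
|a_n|^(1/n) = n/(n + 12)
Take the limit as n -> infinity: L = 1.
Since L = 1, the root test is inconclusive. (In fact a_n = (n/(n+12))^n -> e^(-12) != 0, so the nth-term test shows divergence; but the root test itself gives no conclusion.)

inconclusive


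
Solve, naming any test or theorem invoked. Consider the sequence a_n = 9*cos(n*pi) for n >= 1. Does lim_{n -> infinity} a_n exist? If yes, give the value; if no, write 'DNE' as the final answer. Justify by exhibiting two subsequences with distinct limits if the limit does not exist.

Examine the behaviour of a_n along subsequences.
cos(n*pi) = (-1)^n, so a_n = 9*(-1)^n. a_{2k} = 9 -> 9. a_{2k+1} = -9 -> -9.
Since these two subsequential limits are 9 and -9, distinct, the full sequence cannot converge (a convergent sequence has all subsequences tending to the same limit). So lim a_n does not exist.

DNE


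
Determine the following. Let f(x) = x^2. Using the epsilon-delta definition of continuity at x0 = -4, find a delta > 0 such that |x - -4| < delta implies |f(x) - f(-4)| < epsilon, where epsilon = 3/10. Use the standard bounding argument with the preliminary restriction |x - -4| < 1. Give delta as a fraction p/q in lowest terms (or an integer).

Factor: |x^2 - (-4)^2| = |x - -4| * |x + -4|.
Impose |x - -4| < 1 first. Then |x + -4| = |(x - -4) + 2*(-4)| <= |x - -4| + 2*|-4| < 1 + 8 = 9.
So |x^2 - (-4)^2| < delta * 9.
We need delta * 9 <= 3/10, i.e. delta <= 3/10/9 = 1/30.
Since 1/30 < 1, this is tighter than 1; take delta = 1/30.
So delta = 1/30 works.

1/30


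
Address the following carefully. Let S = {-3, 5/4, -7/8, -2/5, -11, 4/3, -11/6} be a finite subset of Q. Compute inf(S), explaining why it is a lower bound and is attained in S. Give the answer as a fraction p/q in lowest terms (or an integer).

S is finite, so inf(S) = min(S).
Sorted increasing:
-11, -3, -11/6, -7/8, -2/5, 5/4, 4/3
The extremum is -11.
For every x in S, x >= -11. And -11 is in S, so it is attained.
Therefore inf(S) = -11.

-11


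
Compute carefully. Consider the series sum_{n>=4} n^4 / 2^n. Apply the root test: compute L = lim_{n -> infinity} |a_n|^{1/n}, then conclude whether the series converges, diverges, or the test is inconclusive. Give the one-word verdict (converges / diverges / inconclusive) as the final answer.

Let a_n denote the general term. Form |a_n|^(1/n) and simplify:
|a_n|^(1/n) = n^(4/n)/2
Take the limit as n -> infinity: L = 1/2.
Since L = 1/2 < 1, the root test implies convergence.

converges


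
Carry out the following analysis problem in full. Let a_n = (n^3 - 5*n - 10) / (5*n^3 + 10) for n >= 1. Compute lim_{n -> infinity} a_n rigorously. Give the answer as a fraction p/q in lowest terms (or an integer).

Divide numerator and denominator by n^3, the highest power:
numerator / n^3 = 1 - 5/n^2 - 10/n^3
denominator / n^3 = 5 + 10/n^3
As n -> infinity, all terms of the form c/n^k (k >= 1) tend to 0.
So numerator / n^3 -> 1 and denominator / n^3 -> 5.
Therefore lim a_n = 1/5.

1/5


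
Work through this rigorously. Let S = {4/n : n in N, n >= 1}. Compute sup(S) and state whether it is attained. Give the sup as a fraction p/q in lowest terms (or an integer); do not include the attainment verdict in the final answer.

Analysis:
- Values: 4, 2, 4/3, 1, ... strictly decreasing.
- The maximum is 4 (n=1); sup = 4 (attained).
- The set is bounded below by 0; 4/n -> 0 so 0 is the greatest lower bound.
- 0 is not in the set, so inf = 0 is not attained.
Conclusion: sup(S) = 4, attained in S.

4


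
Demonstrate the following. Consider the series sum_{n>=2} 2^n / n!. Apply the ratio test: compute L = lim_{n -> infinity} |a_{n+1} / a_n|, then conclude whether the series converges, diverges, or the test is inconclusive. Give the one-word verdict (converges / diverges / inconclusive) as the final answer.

Let a_n denote the general term. Form the ratio a_{n+1}/a_n and simplify:
a_{n+1}/a_n = 2/(n + 1)
Take the limit as n -> infinity: L = 0.
Since L = 0 < 1, the ratio test implies the series converges.

converges


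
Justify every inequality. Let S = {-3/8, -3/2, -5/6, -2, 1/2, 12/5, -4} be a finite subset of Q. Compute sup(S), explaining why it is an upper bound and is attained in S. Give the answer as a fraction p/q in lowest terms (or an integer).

S is finite, so sup(S) = max(S).
Sorted decreasing:
12/5, 1/2, -3/8, -5/6, -3/2, -2, -4
The extremum is 12/5.
For every x in S, x <= 12/5. And 12/5 is in S, so it is attained.
Therefore sup(S) = 12/5.

12/5


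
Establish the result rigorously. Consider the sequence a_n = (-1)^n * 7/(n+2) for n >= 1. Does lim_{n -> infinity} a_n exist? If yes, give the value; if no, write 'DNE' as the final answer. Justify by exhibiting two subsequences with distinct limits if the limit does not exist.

Examine the behaviour of a_n along subsequences.
Even-n subsequence a_{2k} = 7/(2k+2) -> 0. Odd-n subsequence a_{2k+1} = -7/(2k+3) -> 0. Both tend to 0, which suggests the limit is 0; verify directly.
|a_n - 0| = 7/(n+2) < 7/n for every n >= 1.
Given epsilon > 0, choose a positive integer N > 7/epsilon. Then for all n >= N, |a_n| < 7/n <= 7/N < epsilon.
So by the definition of the limit, lim a_n exists and equals 0.

0


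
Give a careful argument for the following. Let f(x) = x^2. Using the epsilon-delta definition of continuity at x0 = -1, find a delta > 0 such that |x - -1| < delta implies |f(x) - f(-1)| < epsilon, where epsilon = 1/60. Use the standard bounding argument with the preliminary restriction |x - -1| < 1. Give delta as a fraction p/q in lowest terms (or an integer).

Factor: |x^2 - (-1)^2| = |x - -1| * |x + -1|.
Impose |x - -1| < 1 first. Then |x + -1| = |(x - -1) + 2*(-1)| <= |x - -1| + 2*|-1| < 1 + 2 = 3.
So |x^2 - (-1)^2| < delta * 3.
We need delta * 3 <= 1/60, i.e. delta <= 1/60/3 = 1/180.
Since 1/180 < 1, this is tighter than 1; take delta = 1/180.
So delta = 1/180 works.

1/180


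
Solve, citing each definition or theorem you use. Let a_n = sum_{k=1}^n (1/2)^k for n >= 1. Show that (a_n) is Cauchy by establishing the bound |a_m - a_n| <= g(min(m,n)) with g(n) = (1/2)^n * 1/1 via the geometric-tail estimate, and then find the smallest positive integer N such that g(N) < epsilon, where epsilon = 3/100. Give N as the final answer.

For m > n >= 1: |a_m - a_n| = sum_{k=n+1}^m (1/2)^k < sum_{k=n+1}^infinity (1/2)^k = (1/2)^(n+1) / (1 - 1/2) = (1/2)^n * (1/2) * (2/1) = (1/2)^n * 1/1.
So g(n) = (1/2)^n / 1. Since g(n) -> 0, (a_n) is Cauchy.
Now solve g(N) < 3/100: (1/2)^N / 1 < 3/100 <=> 2^N > 1 / (1 * 3/100) = 100/3.
Check powers of 2: 2^5 = 32 <= 100/3, 2^6 = 64 > 100/3.
So the smallest such N is 6. Check: g(6) = 1/(1 * 64) = 1/64 < 3/100.

6


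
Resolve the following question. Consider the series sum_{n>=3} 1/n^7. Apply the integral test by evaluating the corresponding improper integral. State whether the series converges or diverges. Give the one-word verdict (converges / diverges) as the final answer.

Let f(x) = x^(-7). Then f is positive, continuous, and decreasing on [3, infinity), so the integral test applies.
Compute the improper integral int_{3}^infinity f(x) dx:
  antiderivative F(x) = -1/(6*x^6).
  As x -> infinity, F(x) -> 0 (since p = 7 > 1).
  So int = F(infinity) - F(3) = 0 - (-1/4374) = 1/4374.
  Finite, so by the integral test, the series converges.

converges


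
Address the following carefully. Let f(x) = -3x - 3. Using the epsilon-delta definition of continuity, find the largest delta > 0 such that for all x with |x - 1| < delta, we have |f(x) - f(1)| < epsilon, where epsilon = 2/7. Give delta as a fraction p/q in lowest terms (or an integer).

We compute f(1) = -3*(1) - 3 = -6.
|f(x) - f(1)| = |-3x - 3 - (-6)| = |-3(x - 1)| = 3|x - 1|.
We need 3|x - 1| < 2/7, i.e. |x - 1| < 2/7 / 3 = 2/21.
So any delta <= 2/21 works. Conversely, if delta > 2/21, then x = 1 + 2/21 satisfies |x - 1| = 2/21 < delta but |f(x) - f(1)| = 3 * 2/21 = 2/7, which is not < 2/7; so no larger delta works.
Hence the largest such delta is 2/21.

2/21


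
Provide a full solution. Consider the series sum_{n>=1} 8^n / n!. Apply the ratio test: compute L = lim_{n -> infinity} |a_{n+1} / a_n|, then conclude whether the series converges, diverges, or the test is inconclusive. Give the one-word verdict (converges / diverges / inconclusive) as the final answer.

Let a_n denote the general term. Form the ratio a_{n+1}/a_n and simplify:
a_{n+1}/a_n = 8/(n + 1)
Take the limit as n -> infinity: L = 0.
Since L = 0 < 1, the ratio test implies the series converges.

converges


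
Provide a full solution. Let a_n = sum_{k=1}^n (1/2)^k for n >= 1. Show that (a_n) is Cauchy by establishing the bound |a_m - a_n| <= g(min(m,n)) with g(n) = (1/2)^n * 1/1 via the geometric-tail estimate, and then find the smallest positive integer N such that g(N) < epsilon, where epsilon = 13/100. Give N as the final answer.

For m > n >= 1: |a_m - a_n| = sum_{k=n+1}^m (1/2)^k < sum_{k=n+1}^infinity (1/2)^k = (1/2)^(n+1) / (1 - 1/2) = (1/2)^n * (1/2) * (2/1) = (1/2)^n * 1/1.
So g(n) = (1/2)^n / 1. Since g(n) -> 0, (a_n) is Cauchy.
Now solve g(N) < 13/100: (1/2)^N / 1 < 13/100 <=> 2^N > 1 / (1 * 13/100) = 100/13.
Check powers of 2: 2^2 = 4 <= 100/13, 2^3 = 8 > 100/13.
So the smallest such N is 3. Check: g(3) = 1/(1 * 8) = 1/8 < 13/100.

3


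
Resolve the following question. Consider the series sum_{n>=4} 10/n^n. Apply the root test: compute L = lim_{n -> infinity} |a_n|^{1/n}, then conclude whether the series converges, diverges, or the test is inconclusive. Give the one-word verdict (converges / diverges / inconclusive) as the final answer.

Let a_n denote the general term. Form |a_n|^(1/n) and simplify:
|a_n|^(1/n) = 10^(1/n)/n
Take the limit as n -> infinity: L = 0.
Since L = 0 < 1, the root test implies convergence.

converges


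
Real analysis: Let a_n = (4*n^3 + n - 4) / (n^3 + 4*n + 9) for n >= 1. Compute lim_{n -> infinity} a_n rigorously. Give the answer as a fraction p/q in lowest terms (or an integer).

Divide numerator and denominator by n^3, the highest power:
numerator / n^3 = 4 + n^(-2) - 4/n^3
denominator / n^3 = 1 + 4/n^2 + 9/n^3
As n -> infinity, all terms of the form c/n^k (k >= 1) tend to 0.
So numerator / n^3 -> 4 and denominator / n^3 -> 1.
Therefore lim a_n = 4.

4


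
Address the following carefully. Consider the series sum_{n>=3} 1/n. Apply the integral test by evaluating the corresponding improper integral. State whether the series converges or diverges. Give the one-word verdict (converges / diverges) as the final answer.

Let f(x) = 1/x. Then f is positive, continuous, and decreasing on [3, infinity), so the integral test applies.
Compute the improper integral int_{3}^infinity f(x) dx:
  antiderivative F(x) = log(x).
  As x -> infinity, log(x) -> infinity.
  So int = infinity - log(3) = infinity. By the integral test, the series diverges.

diverges


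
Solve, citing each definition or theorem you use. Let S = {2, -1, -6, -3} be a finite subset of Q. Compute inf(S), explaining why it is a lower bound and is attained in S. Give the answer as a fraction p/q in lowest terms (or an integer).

S is finite, so inf(S) = min(S).
Sorted increasing:
-6, -3, -1, 2
The extremum is -6.
For every x in S, x >= -6. And -6 is in S, so it is attained.
Therefore inf(S) = -6.

-6


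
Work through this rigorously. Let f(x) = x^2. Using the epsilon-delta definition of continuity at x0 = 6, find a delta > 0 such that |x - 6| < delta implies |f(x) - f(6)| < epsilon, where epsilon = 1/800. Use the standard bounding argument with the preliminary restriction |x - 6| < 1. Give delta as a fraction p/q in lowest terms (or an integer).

Factor: |x^2 - (6)^2| = |x - 6| * |x + 6|.
Impose |x - 6| < 1 first. Then |x + 6| = |(x - 6) + 2*(6)| <= |x - 6| + 2*|6| < 1 + 12 = 13.
So |x^2 - (6)^2| < delta * 13.
We need delta * 13 <= 1/800, i.e. delta <= 1/800/13 = 1/10400.
Since 1/10400 < 1, this is tighter than 1; take delta = 1/10400.
So delta = 1/10400 works.

1/10400


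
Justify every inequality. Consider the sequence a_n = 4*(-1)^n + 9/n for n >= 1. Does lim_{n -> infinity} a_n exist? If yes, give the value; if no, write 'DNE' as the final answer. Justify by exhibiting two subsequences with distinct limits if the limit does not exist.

Examine the behaviour of a_n along subsequences.
a_{2k} = 4 + 9/(2k) -> 4. a_{2k+1} = -4 + 9/(2k+1) -> -4.
Since these two subsequential limits are 4 and -4, distinct, the full sequence cannot converge (a convergent sequence has all subsequences tending to the same limit). So lim a_n does not exist.

DNE


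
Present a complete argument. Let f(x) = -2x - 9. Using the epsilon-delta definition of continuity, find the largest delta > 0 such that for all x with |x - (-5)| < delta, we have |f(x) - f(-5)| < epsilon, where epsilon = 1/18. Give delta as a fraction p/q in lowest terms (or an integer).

We compute f(-5) = -2*(-5) - 9 = 1.
|f(x) - f(-5)| = |-2x - 9 - (1)| = |-2(x - (-5))| = 2|x - (-5)|.
We need 2|x - (-5)| < 1/18, i.e. |x - (-5)| < 1/18 / 2 = 1/36.
So any delta <= 1/36 works. Conversely, if delta > 1/36, then x = -5 + 1/36 satisfies |x - (-5)| = 1/36 < delta but |f(x) - f(-5)| = 2 * 1/36 = 1/18, which is not < 1/18; so no larger delta works.
Hence the largest such delta is 1/36.

1/36


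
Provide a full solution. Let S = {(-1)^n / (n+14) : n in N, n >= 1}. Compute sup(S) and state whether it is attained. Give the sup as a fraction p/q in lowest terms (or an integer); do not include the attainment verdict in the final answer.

Analysis:
- Values: -1/15, 1/16, -1/17, 1/18, -1/19, ...
- Positive terms (even n): 1/(2+14), 1/(4+14), ... decreasing -> max = 1/16 (n=2).
- Negative terms (odd n): -1/(1+14), -1/(3+14), ... increasing -> min = -1/15 (n=1).
- So sup = 1/16 (attained at n=2); inf = -1/15 (attained at n=1).
Conclusion: sup(S) = 1/16, attained in S.

1/16


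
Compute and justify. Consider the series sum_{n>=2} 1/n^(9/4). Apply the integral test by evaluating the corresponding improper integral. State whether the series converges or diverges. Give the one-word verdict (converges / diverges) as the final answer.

Let f(x) = x^(-9/4). Then f is positive, continuous, and decreasing on [2, infinity), so the integral test applies.
Compute the improper integral int_{2}^infinity f(x) dx:
  antiderivative F(x) = -4/(5*x^(5/4)).
  As x -> infinity, F(x) -> 0 (since p = 9/4 > 1).
  So int = F(infinity) - F(2) = 0 - (-2^(3/4)/5) = 2^(3/4)/5.
  Finite, so by the integral test, the series converges.

converges


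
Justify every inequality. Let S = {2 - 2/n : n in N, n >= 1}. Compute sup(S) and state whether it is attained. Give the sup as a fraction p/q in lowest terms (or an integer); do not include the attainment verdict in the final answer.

Analysis:
- Values: 0, 1, 4/3, 3/2, ... strictly increasing.
- Minimum is 0 (n=1); inf = 0 (attained).
- 2 - 2/n -> 2 from below; sup = 2, not attained.
Conclusion: sup(S) = 2, not attained in S.

2


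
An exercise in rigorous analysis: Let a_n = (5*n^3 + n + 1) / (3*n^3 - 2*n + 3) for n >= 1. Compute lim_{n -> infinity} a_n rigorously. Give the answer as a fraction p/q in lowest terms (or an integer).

Divide numerator and denominator by n^3, the highest power:
numerator / n^3 = 5 + n^(-2) + n^(-3)
denominator / n^3 = 3 - 2/n^2 + 3/n^3
As n -> infinity, all terms of the form c/n^k (k >= 1) tend to 0.
So numerator / n^3 -> 5 and denominator / n^3 -> 3.
Therefore lim a_n = 5/3.

5/3


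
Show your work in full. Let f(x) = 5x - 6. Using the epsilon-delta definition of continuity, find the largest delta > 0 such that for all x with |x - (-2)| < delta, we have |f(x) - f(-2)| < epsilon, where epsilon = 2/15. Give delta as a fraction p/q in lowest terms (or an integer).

We compute f(-2) = 5*(-2) - 6 = -16.
|f(x) - f(-2)| = |5x - 6 - (-16)| = |5(x - (-2))| = 5|x - (-2)|.
We need 5|x - (-2)| < 2/15, i.e. |x - (-2)| < 2/15 / 5 = 2/75.
So any delta <= 2/75 works. Conversely, if delta > 2/75, then x = -2 + 2/75 satisfies |x - (-2)| = 2/75 < delta but |f(x) - f(-2)| = 5 * 2/75 = 2/15, which is not < 2/15; so no larger delta works.
Hence the largest such delta is 2/75.

2/75


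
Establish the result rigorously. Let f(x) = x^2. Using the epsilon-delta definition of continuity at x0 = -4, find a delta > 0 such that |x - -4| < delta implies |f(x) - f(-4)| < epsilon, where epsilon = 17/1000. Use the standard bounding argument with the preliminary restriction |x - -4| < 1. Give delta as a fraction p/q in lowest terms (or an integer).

Factor: |x^2 - (-4)^2| = |x - -4| * |x + -4|.
Impose |x - -4| < 1 first. Then |x + -4| = |(x - -4) + 2*(-4)| <= |x - -4| + 2*|-4| < 1 + 8 = 9.
So |x^2 - (-4)^2| < delta * 9.
We need delta * 9 <= 17/1000, i.e. delta <= 17/1000/9 = 17/9000.
Since 17/9000 < 1, this is tighter than 1; take delta = 17/9000.
So delta = 17/9000 works.

17/9000


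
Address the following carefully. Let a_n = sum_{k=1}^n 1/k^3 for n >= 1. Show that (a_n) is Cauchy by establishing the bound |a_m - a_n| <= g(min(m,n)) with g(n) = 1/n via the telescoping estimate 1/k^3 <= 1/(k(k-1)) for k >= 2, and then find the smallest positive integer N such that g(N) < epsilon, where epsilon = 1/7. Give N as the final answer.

For m > n >= 1: |a_m - a_n| = sum_{k=n+1}^m 1/k^3.
Use 1/k^3 <= 1/(k(k-1)) = 1/(k-1) - 1/k for k >= 2 (which holds since k^3 >= k^2 >= k(k-1) for k >= 2):
sum_{k=n+1}^m 1/k^3 <= sum_{k=n+1}^m (1/(k-1) - 1/k) = 1/n - 1/m <= 1/n.
By symmetry the same bound holds with n,m swapped, so |a_m - a_n| <= 1/min(m,n) = g(min(m,n)). Since g(n) -> 0, (a_n) is Cauchy.
Now solve g(N) < 1/7: 1/N < 1/7 <=> N > 1/(1/7) = 7.
The smallest integer strictly greater than 7 is N = 8.
Check: g(8) = 1/8 < 1/7; g(7) = 1/7 >= 1/7. So N = 8.

8


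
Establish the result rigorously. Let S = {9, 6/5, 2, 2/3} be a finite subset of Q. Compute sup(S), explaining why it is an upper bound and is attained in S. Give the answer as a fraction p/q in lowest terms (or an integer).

S is finite, so sup(S) = max(S).
Sorted decreasing:
9, 2, 6/5, 2/3
The extremum is 9.
For every x in S, x <= 9. And 9 is in S, so it is attained.
Therefore sup(S) = 9.

9


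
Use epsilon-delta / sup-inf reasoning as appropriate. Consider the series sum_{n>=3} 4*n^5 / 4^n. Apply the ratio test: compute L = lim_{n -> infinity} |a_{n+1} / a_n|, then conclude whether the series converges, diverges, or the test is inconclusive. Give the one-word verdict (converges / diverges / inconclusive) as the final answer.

Let a_n denote the general term. Form the ratio a_{n+1}/a_n and simplify:
a_{n+1}/a_n = (n + 1)^5/(4*n^5)
Take the limit as n -> infinity: L = 1/4.
Since L = 1/4 < 1, the ratio test implies the series converges.

converges


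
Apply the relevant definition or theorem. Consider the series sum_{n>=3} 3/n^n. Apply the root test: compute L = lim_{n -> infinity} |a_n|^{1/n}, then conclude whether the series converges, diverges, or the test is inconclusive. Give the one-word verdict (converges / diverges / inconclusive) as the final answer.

Let a_n denote the general term. Form |a_n|^(1/n) and simplify:
|a_n|^(1/n) = 3^(1/n)/n
Take the limit as n -> infinity: L = 0.
Since L = 0 < 1, the root test implies convergence.

converges


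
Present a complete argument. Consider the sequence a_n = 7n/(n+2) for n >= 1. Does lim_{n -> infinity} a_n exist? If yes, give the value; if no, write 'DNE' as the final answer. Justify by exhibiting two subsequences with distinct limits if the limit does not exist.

Examine the behaviour of a_n along subsequences.
Even-n subsequence a_{2k} = 7(2k)/(2k+2) -> 7. Odd-n subsequence a_{2k+1} = 7(2k+1)/(2k+3) -> 7. Both tend to 7, which suggests the limit is 7; verify directly.
|a_n - 7| = |7n - 7(n+2)| / (n+2) = 14/(n+2) < 14/n for every n >= 1.
Given epsilon > 0, choose a positive integer N > 14/epsilon. Then for all n >= N, |a_n - 7| < 14/n <= 14/N < epsilon.
So by the definition of the limit, lim a_n exists and equals 7.

7


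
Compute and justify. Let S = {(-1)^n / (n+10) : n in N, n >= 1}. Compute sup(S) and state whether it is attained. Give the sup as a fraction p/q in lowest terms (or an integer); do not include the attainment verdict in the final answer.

Analysis:
- Values: -1/11, 1/12, -1/13, 1/14, -1/15, ...
- Positive terms (even n): 1/(2+10), 1/(4+10), ... decreasing -> max = 1/12 (n=2).
- Negative terms (odd n): -1/(1+10), -1/(3+10), ... increasing -> min = -1/11 (n=1).
- So sup = 1/12 (attained at n=2); inf = -1/11 (attained at n=1).
Conclusion: sup(S) = 1/12, attained in S.

1/12


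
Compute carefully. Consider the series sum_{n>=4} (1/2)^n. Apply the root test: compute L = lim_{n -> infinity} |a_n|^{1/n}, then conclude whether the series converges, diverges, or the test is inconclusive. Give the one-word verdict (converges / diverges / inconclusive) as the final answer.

Let a_n denote the general term. Form |a_n|^(1/n) and simplify:
|a_n|^(1/n) = 1/2
Take the limit as n -> infinity: L = 1/2.
Since L = 1/2 < 1, the root test implies convergence.

converges


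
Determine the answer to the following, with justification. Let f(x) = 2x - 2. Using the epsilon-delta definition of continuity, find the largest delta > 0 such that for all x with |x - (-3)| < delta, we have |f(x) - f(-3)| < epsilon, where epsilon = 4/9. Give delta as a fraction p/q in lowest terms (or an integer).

We compute f(-3) = 2*(-3) - 2 = -8.
|f(x) - f(-3)| = |2x - 2 - (-8)| = |2(x - (-3))| = 2|x - (-3)|.
We need 2|x - (-3)| < 4/9, i.e. |x - (-3)| < 4/9 / 2 = 2/9.
So any delta <= 2/9 works. Conversely, if delta > 2/9, then x = -3 + 2/9 satisfies |x - (-3)| = 2/9 < delta but |f(x) - f(-3)| = 2 * 2/9 = 4/9, which is not < 4/9; so no larger delta works.
Hence the largest such delta is 2/9.

2/9


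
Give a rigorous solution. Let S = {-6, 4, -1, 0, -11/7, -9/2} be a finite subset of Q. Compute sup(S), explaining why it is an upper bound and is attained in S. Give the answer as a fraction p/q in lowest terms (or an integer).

S is finite, so sup(S) = max(S).
Sorted decreasing:
4, 0, -1, -11/7, -9/2, -6
The extremum is 4.
For every x in S, x <= 4. And 4 is in S, so it is attained.
Therefore sup(S) = 4.

4


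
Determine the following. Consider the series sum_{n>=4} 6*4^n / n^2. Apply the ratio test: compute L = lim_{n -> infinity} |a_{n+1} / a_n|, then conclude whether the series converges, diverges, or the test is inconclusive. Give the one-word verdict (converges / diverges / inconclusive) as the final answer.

Let a_n denote the general term. Form the ratio a_{n+1}/a_n and simplify:
a_{n+1}/a_n = 4*n^2/(n + 1)^2
Take the limit as n -> infinity: L = 4.
Since L = 4 > 1 (or L = infinity), the ratio test implies the series diverges.

diverges


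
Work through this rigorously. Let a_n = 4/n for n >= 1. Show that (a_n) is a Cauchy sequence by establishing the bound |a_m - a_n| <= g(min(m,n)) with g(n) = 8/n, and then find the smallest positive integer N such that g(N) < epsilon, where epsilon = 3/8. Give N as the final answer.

For any m, n >= 1, by the triangle inequality:
|a_m - a_n| = |4/m - 4/n| <= 4*1/m + 4*1/n <= 8/min(m,n).
So g(n) = 8/n bounds the Cauchy difference. Since g(n) -> 0, (a_n) is Cauchy.
Now solve g(N) < 3/8: 8/N < 3/8 <=> N > 8 / (3/8) = 64/3.
The smallest integer strictly greater than 64/3 is N = 22.
Check: g(22) = 8/22 = 4/11 < 3/8; g(21) = 8/21 >= 3/8. So N = 22.

22


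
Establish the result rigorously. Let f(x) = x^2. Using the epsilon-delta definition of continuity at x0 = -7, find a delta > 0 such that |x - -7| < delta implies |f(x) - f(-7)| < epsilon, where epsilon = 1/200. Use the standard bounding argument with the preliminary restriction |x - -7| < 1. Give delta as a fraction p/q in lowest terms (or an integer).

Factor: |x^2 - (-7)^2| = |x - -7| * |x + -7|.
Impose |x - -7| < 1 first. Then |x + -7| = |(x - -7) + 2*(-7)| <= |x - -7| + 2*|-7| < 1 + 14 = 15.
So |x^2 - (-7)^2| < delta * 15.
We need delta * 15 <= 1/200, i.e. delta <= 1/200/15 = 1/3000.
Since 1/3000 < 1, this is tighter than 1; take delta = 1/3000.
So delta = 1/3000 works.

1/3000


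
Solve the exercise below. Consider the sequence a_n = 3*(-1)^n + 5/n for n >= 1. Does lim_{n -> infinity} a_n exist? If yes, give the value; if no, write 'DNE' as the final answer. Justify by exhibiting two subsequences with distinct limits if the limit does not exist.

Examine the behaviour of a_n along subsequences.
a_{2k} = 3 + 5/(2k) -> 3. a_{2k+1} = -3 + 5/(2k+1) -> -3.
Since these two subsequential limits are 3 and -3, distinct, the full sequence cannot converge (a convergent sequence has all subsequences tending to the same limit). So lim a_n does not exist.

DNE


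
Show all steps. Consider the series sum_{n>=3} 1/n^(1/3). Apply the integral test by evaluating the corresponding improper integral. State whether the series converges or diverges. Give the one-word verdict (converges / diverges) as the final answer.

Let f(x) = x^(-1/3). Then f is positive, continuous, and decreasing on [3, infinity), so the integral test applies.
Compute the improper integral int_{3}^infinity f(x) dx:
  antiderivative F(x) = 3*x^(2/3)/2.
  As x -> infinity, F(x) -> infinity (since p = 1/3 < 1).
  So the integral diverges. By the integral test, the series diverges.

diverges


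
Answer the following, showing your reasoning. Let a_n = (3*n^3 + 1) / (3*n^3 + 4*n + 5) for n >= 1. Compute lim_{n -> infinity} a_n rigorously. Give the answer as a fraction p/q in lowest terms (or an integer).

Divide numerator and denominator by n^3, the highest power:
numerator / n^3 = 3 + n^(-3)
denominator / n^3 = 3 + 4/n^2 + 5/n^3
As n -> infinity, all terms of the form c/n^k (k >= 1) tend to 0.
So numerator / n^3 -> 3 and denominator / n^3 -> 3.
Therefore lim a_n = 1.

1


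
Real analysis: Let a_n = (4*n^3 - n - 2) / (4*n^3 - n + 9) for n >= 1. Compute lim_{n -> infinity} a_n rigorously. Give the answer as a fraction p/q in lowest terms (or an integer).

Divide numerator and denominator by n^3, the highest power:
numerator / n^3 = 4 - 1/n^2 - 2/n^3
denominator / n^3 = 4 - 1/n^2 + 9/n^3
As n -> infinity, all terms of the form c/n^k (k >= 1) tend to 0.
So numerator / n^3 -> 4 and denominator / n^3 -> 4.
Therefore lim a_n = 1.

1


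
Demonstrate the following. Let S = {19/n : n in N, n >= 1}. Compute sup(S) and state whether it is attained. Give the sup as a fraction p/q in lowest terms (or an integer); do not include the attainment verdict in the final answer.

Analysis:
- Values: 19, 19/2, 19/3, 19/4, ... strictly decreasing.
- The maximum is 19 (n=1); sup = 19 (attained).
- The set is bounded below by 0; 19/n -> 0 so 0 is the greatest lower bound.
- 0 is not in the set, so inf = 0 is not attained.
Conclusion: sup(S) = 19, attained in S.

19


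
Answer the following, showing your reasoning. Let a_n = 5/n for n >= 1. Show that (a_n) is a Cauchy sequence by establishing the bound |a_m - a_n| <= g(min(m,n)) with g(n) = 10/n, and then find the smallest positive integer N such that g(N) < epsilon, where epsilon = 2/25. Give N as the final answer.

For any m, n >= 1, by the triangle inequality:
|a_m - a_n| = |5/m - 5/n| <= 5*1/m + 5*1/n <= 10/min(m,n).
So g(n) = 10/n bounds the Cauchy difference. Since g(n) -> 0, (a_n) is Cauchy.
Now solve g(N) < 2/25: 10/N < 2/25 <=> N > 10 / (2/25) = 125.
The smallest integer strictly greater than 125 is N = 126.
Check: g(126) = 10/126 = 5/63 < 2/25; g(125) = 2/25 >= 2/25. So N = 126.

126


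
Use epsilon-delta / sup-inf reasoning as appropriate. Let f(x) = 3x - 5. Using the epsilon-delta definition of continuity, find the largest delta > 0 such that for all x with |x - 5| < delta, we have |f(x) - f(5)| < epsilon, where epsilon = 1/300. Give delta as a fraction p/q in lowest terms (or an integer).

We compute f(5) = 3*(5) - 5 = 10.
|f(x) - f(5)| = |3x - 5 - (10)| = |3(x - 5)| = 3|x - 5|.
We need 3|x - 5| < 1/300, i.e. |x - 5| < 1/300 / 3 = 1/900.
So any delta <= 1/900 works. Conversely, if delta > 1/900, then x = 5 + 1/900 satisfies |x - 5| = 1/900 < delta but |f(x) - f(5)| = 3 * 1/900 = 1/300, which is not < 1/300; so no larger delta works.
Hence the largest such delta is 1/900.

1/900


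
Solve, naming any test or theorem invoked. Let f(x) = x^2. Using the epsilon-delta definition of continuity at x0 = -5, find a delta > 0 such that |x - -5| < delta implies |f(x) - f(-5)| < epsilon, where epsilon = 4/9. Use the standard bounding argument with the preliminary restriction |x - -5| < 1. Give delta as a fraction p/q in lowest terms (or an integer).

Factor: |x^2 - (-5)^2| = |x - -5| * |x + -5|.
Impose |x - -5| < 1 first. Then |x + -5| = |(x - -5) + 2*(-5)| <= |x - -5| + 2*|-5| < 1 + 10 = 11.
So |x^2 - (-5)^2| < delta * 11.
We need delta * 11 <= 4/9, i.e. delta <= 4/9/11 = 4/99.
Since 4/99 < 1, this is tighter than 1; take delta = 4/99.
So delta = 4/99 works.

4/99


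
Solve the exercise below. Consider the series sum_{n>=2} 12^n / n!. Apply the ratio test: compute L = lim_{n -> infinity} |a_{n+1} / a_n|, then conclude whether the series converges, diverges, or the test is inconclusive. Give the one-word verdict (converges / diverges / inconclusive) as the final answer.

Let a_n denote the general term. Form the ratio a_{n+1}/a_n and simplify:
a_{n+1}/a_n = 12/(n + 1)
Take the limit as n -> infinity: L = 0.
Since L = 0 < 1, the ratio test implies the series converges.

converges


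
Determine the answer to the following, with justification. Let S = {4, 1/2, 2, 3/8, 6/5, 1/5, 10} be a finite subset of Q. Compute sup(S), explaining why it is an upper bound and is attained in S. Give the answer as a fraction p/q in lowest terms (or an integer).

S is finite, so sup(S) = max(S).
Sorted decreasing:
10, 4, 2, 6/5, 1/2, 3/8, 1/5
The extremum is 10.
For every x in S, x <= 10. And 10 is in S, so it is attained.
Therefore sup(S) = 10.

10


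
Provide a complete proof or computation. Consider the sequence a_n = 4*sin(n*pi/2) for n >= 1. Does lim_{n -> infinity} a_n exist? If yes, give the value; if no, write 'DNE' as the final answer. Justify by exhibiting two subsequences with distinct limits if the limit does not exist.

Examine the behaviour of a_n along subsequences.
a_{4k+1} = 4*sin(pi/2 + 2k*pi) = 4 -> 4. a_{4k+3} = 4*sin(3pi/2 + 2k*pi) = -4 -> -4.
Since these two subsequential limits are 4 and -4, distinct, the full sequence cannot converge (a convergent sequence has all subsequences tending to the same limit). So lim a_n does not exist.

DNE


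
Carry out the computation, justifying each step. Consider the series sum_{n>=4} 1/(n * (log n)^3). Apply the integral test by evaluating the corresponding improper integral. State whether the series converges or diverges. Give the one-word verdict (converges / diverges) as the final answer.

Let f(x) = 1/(x*log(x)^3). Then f is positive, continuous, and decreasing on [4, infinity), so the integral test applies.
Compute the improper integral int_{4}^infinity f(x) dx:
  antiderivative F(x) = -1/(2*log(x)^2).
  F(x) -> 0 as x -> infinity.  int = 0 - F(4) = 1/(2*log(4)^2) < infinity. By the integral test, the series converges.

converges


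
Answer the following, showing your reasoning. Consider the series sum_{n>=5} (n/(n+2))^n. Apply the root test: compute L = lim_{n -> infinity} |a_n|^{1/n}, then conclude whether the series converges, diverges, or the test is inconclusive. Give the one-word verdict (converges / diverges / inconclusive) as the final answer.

Let a_n denote the general term. Form |a_n|^(1/n) and simplify:
|a_n|^(1/n) = n/(n + 2)
Take the limit as n -> infinity: L = 1.
Since L = 1, the root test is inconclusive. (In fact a_n = (n/(n+2))^n -> e^(-2) != 0, so the nth-term test shows divergence; but the root test itself gives no conclusion.)

inconclusive


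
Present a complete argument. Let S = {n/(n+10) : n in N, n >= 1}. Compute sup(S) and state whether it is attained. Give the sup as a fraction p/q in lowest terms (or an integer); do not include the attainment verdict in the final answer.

Analysis:
- Values: 1/11, 1/6, 3/13, 2/7, ... strictly increasing.
- Minimum is 1/11 (n=1); inf = 1/11 (attained).
- n/(n+10) = 1 - 10/(n+10) -> 1 from below as n -> infinity, and never equals 1.
- So sup = 1 (not attained).
Conclusion: sup(S) = 1, not attained in S.

1
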